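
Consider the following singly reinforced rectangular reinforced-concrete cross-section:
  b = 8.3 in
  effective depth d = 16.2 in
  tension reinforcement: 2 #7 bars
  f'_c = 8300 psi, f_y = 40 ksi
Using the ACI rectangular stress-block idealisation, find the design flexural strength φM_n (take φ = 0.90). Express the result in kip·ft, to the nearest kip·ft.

φM_n ≈ 57 kip·ft

A_s = 2 × 0.6 = 1.2 in².
T = A_s f_y = 1.2 × 40 = 48 kips.
a = T/(0.85 f'_c b) = 48/(0.85 × 8.3 × 8.3) = 0.820 in.
M_n = T(d − a/2) = 48 × (16.2 − 0.41) = 757.9 kip·in = 757.9/12 = 63.16 kip·ft.
φM_n = 0.90 × 63.16 = 56.84 kip·ft.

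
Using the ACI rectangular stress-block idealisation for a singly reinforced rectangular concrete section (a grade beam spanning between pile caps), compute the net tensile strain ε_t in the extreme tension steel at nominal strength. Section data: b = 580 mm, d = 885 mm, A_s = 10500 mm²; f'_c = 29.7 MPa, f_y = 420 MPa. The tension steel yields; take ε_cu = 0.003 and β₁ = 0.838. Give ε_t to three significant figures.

ε_t ≈ 0.00439

a = A_s f_y/(0.85 f'_c b) = 301.19 mm.
β₁ = 0.838, so c = a/β₁ = 301.19/0.838 = 359.42 mm.
From the linear strain diagram with ε_cu = 0.003: ε_t = 0.003 (d − c)/c = 0.003 × (885 − 359.42)/359.42 = 0.00439.
ε_t is between 0.004 and 0.005 — transition zone.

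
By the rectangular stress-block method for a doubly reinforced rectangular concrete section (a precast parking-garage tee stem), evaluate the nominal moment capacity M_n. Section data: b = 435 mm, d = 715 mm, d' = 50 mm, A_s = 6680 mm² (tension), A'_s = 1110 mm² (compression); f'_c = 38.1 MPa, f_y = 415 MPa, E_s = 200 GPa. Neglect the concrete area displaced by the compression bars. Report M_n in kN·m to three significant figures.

M_n ≈ 1770 kN·m

Assume both tension and compression steel yield.
Net tension couple steel: A_s − A'_s = 5570 mm².
a = (A_s − A'_s) f_y / (0.85 f'_c b) = 2311550/(0.85 × 38.1 × 435) = 164.09 mm.
c = a/β₁ = 164.09/0.778 = 210.91 mm; ε'_s = 0.003(c − d')/c = 0.0023 ≥ f_y/E_s = 0.0021, so compression steel does yield.
M_n = (A_s − A'_s) f_y (d − a/2) + A'_s f_y (d − d') = [2311550 × (715 − 82.045) + 460650 × (715 − 50)] × 10⁻⁶ = 1463.11 + 306.33 = 1769.44 kN·m.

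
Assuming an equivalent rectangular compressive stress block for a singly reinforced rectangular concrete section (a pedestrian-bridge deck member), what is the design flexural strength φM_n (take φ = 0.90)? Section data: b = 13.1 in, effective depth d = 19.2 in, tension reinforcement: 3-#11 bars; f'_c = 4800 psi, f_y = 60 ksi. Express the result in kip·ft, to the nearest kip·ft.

φM_n ≈ 349 kip·ft

A_s = 3 × 1.56 = 4.68 in².
T = A_s f_y = 4.68 × 60 = 280.8 kips.
a = T/(0.85 f'_c b) = 280.8/(0.85 × 4.8 × 13.1) = 5.254 in.
M_n = T(d − a/2) = 280.8 × (19.2 − 2.627) = 4653.7 kip·in = 4653.7/12 = 387.81 kip·ft.
φM_n = 0.90 × 387.81 = 349.03 kip·ft.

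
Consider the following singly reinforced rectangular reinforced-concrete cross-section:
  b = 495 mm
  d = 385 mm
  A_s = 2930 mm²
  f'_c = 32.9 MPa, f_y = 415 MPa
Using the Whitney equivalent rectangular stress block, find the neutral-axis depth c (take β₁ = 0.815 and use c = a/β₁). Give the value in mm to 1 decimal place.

c ≈ 107.8 mm

T = A_s f_y = 2930 × 415 = 1215950 N = 1215.95 kN.
Setting C = 0.85 f'_c a b equal to T: a = 1215950/(0.85 × 32.9 × 495) = 87.841 mm.
With β₁ = 0.815, c = a/β₁ = 87.841/0.815 = 107.8 mm.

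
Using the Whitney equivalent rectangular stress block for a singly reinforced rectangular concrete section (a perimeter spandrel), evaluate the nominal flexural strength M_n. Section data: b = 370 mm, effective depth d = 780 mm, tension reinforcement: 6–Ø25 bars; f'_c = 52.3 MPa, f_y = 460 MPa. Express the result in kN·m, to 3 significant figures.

M_n ≈ 1000 kN·m

A_s = 6 × 491 = 2946 mm².
T = A_s f_y = 2946 × 460 = 1355160 N = 1355.16 kN.
From C = T: a = T/(0.85 f'_c b) = 1355160/(0.85 × 52.3 × 370) = 82.39 mm.
M_n = T(d − a/2) = 1355.16 kN × (780 − 41.195) mm = 1001.20 kN·m.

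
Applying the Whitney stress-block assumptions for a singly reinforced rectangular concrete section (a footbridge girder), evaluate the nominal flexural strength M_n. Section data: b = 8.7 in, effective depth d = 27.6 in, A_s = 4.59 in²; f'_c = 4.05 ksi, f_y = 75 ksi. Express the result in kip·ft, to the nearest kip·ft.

T = A_s f_y = 4.59 × 75 = 344.25 kips.
a = T/(0.85 f'_c b) = 344.25/(0.85 × 4.05 × 8.7) = 11.494 in.
M_n = T(d − a/2) = 344.25 × (27.6 − 5.747) = 7522.9 kip·in = 7522.9/12 = 626.91 kip·ft.

M_n ≈ 627 kip·ft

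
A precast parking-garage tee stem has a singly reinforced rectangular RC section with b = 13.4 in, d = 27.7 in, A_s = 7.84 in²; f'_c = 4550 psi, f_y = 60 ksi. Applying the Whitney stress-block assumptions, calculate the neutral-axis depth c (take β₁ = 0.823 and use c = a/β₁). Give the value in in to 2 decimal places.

c ≈ 11.03 in

T = A_s f_y = 7.84 × 60 = 470.4 kips.
a = T/(0.85 f'_c b) = 470.4/(0.85 × 4.55 × 13.4) = 9.0768 in.
With β₁ = 0.823, c = a/β₁ = 9.0768/0.823 = 11.03 in.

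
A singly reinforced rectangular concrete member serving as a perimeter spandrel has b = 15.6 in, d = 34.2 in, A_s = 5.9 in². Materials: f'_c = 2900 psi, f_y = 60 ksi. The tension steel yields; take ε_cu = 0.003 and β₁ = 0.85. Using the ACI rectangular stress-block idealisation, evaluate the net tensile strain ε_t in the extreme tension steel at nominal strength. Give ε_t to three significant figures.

ε_t ≈ 0.00647

a = A_s f_y/(0.85 f'_c b) = 9.206 in.
β₁ = 0.85, so c = a/β₁ = 9.206/0.85 = 10.831 in.
From the linear strain diagram with ε_cu = 0.003: ε_t = 0.003 (d − c)/c = 0.003 × (34.2 − 10.831)/10.831 = 0.00647.
Since ε_t ≥ 0.005, the section is tension-controlled.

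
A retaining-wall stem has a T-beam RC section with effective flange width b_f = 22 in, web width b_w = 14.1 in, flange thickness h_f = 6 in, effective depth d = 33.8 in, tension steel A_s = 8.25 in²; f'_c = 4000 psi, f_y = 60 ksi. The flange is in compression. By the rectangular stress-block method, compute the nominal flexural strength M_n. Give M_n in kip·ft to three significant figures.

M_n ≈ 1260 kip·ft

Tension: T = A_s f_y = 8.25 × 60 = 495 kips.
Try a within the flange: a = T/(0.85 f'_c b_f) = 495/(0.85 × 4 × 22) = 6.618 in.
a = 6.618 > h_f = 6 in: the block extends into the web. Split into flange-overhang and web parts.
C_f = 0.85 f'_c (b_f − b_w) h_f = 0.85 × 4 × (22 − 14.1) × 6 = 161.2 kips.
Remaining web compression depth: a_w = (T − C_f)/(0.85 f'_c b_w) = (495 − 161.2)/(0.85 × 4 × 14.1) = 6.963 in.
M_n = C_f(d − h_f/2) + (T − C_f)(d − a_w/2) = 161.2 × (33.8 − 3) + 333.8 × (33.8 − 3.4815) = 4965.0 + 10120.3 = 15085.3 kip·in.
M_n = 15085.3/12 = 1257.11 kip·ft.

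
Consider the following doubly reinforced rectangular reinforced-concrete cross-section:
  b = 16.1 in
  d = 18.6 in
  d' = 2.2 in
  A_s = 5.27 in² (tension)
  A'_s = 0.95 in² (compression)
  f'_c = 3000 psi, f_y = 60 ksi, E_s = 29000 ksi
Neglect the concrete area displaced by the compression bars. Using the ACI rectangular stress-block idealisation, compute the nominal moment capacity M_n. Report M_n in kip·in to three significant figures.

M_n ≈ 4940 kip·in

Assume both steels yield.
a = (A_s − A'_s) f_y/(0.85 f'_c b) = (5.27 − 0.95) × 60/(0.85 × 3 × 16.1) = 6.313 in.
c = a/β₁ = 6.313/0.85 = 7.427 in; ε'_s = 0.003(c − d')/c = 0.0021 ≥ ε_y = 0.0021, so the compression steel yields.
M_n = (A_s − A'_s) f_y (d − a/2) + A'_s f_y (d − d') = 259.2 × (18.6 − 3.1565) + 57 × (18.6 − 2.2) = 4003.0 + 934.8 = 4937.8 kip·in.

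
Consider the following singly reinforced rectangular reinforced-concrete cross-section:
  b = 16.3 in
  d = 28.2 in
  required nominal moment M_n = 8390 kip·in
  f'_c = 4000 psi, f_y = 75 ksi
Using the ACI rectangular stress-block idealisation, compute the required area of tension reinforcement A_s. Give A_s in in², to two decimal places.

A_s ≈ 4.44 in²

From M_n = 0.85 f'_c a b (d − a/2):
a = d − √(d² − 2M_n/(0.85 f'_c b)) = 28.2 − √(28.2² − 2 × 8390/(0.85 × 4 × 16.3)) = 6.009 in.
A_s = 0.85 f'_c a b / f_y = 0.85 × 4 × 6.009 × 16.3 / 75 = 4.440 in².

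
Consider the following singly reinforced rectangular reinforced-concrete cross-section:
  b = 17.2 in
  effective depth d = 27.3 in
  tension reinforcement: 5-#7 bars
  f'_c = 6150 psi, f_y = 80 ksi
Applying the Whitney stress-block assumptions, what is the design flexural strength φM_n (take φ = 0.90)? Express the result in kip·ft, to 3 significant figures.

A_s = 5 × 0.6 = 3 in².
T = A_s f_y = 3 × 80 = 240 kips.
a = T/(0.85 f'_c b) = 240/(0.85 × 6.15 × 17.2) = 2.669 in.
M_n = T(d − a/2) = 240 × (27.3 − 1.3345) = 6231.7 kip·in = 6231.7/12 = 519.31 kip·ft.
φM_n = 0.90 × 519.31 = 467.38 kip·ft.

φM_n ≈ 467 kip·ft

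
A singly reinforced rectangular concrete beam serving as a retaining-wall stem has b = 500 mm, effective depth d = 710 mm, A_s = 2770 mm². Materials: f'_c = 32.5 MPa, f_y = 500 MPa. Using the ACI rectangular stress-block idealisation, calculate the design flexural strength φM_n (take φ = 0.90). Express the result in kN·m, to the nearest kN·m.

φM_n ≈ 823 kN·m

T = A_s f_y = 2770 × 500 = 1385000 N = 1385 kN.
From C = T: a = T/(0.85 f'_c b) = 1385000/(0.85 × 32.5 × 500) = 100.27 mm.
M_n = T(d − a/2) = 1385 kN × (710 − 50.135) mm = 913.91 kN·m.
φM_n = 0.90 × 913.91 = 822.52 kN·m.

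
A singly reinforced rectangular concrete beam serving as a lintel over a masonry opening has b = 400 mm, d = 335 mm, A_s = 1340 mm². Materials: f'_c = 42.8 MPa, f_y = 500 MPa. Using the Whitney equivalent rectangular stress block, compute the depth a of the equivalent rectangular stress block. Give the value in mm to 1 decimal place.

a ≈ 46.0 mm

T = A_s f_y = 1340 × 500 = 670000 N = 670 kN.
Setting C = 0.85 f'_c a b equal to T: a = 670000/(0.85 × 42.8 × 400) = 46.0 mm.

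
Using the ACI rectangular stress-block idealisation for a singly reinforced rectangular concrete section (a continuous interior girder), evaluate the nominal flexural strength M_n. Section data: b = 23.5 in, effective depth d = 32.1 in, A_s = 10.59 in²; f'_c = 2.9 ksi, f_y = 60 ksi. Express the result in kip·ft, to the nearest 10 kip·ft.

M_n ≈ 1410 kip·ft

T = A_s f_y = 10.59 × 60 = 635.4 kips.
a = T/(0.85 f'_c b) = 635.4/(0.85 × 2.9 × 23.5) = 10.969 in.
M_n = T(d − a/2) = 635.4 × (32.1 − 5.4845) = 16911.5 kip·in = 16911.5/12 = 1409.29 kip·ft.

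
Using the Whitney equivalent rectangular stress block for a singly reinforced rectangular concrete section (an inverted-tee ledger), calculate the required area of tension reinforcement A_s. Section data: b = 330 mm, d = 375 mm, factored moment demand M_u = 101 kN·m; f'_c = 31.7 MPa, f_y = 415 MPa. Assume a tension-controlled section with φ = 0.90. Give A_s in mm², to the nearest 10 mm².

M_n = M_u/φ = 101/0.90 = 112.222 kN·m.
With M_n = 0.85 f'_c a b (d − a/2), solve the quadratic for a:
a = d − √(d² − 2M_n/(0.85 f'_c b)) = 375 − √(375² − 2 × 112.222×10⁶/(0.85 × 31.7 × 330)) = 35.32 mm.
A_s = 0.85 f'_c a b / f_y = 0.85 × 31.7 × 35.32 × 330 / 415 = 756.8 mm².

A_s ≈ 760 mm²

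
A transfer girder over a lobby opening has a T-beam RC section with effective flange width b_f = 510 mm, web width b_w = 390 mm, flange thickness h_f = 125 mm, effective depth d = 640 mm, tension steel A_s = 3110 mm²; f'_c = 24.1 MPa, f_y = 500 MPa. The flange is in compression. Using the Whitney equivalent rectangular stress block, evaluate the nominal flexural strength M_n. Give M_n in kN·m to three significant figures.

M_n ≈ 879 kN·m

Tension: T = A_s f_y = 3110 × 500 = 1555000 N.
Try a within the flange: a = T/(0.85 f'_c b_f) = 1555000/(0.85 × 24.1 × 510) = 148.84 mm.
a = 148.84 > h_f = 125 mm: the block extends into the web. Split into flange-overhang and web parts.
C_f = 0.85 f'_c (b_f − b_w) h_f = 0.85 × 24.1 × (510 − 390) × 125 = 307275 N.
Remaining web compression depth: a_w = (T − C_f)/(0.85 f'_c b_w) = (1555000 − 307275)/(0.85 × 24.1 × 390) = 156.18 mm.
M_n = C_f(d − h_f/2) + (T − C_f)(d − a_w/2) = 307275 × (640 − 62.5) + 1247725 × (640 − 78.09) = 177.45 + 701.11 = 878.56 × 10⁶ N·mm.
M_n = 878.56 kN·m.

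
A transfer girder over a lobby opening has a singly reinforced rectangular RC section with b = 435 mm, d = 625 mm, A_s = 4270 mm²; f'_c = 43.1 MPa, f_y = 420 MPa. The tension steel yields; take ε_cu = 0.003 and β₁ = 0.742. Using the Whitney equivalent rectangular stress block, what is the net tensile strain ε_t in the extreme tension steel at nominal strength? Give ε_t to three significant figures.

ε_t ≈ 0.00936

a = A_s f_y/(0.85 f'_c b) = 112.54 mm.
β₁ = 0.742, so c = a/β₁ = 112.54/0.742 = 151.67 mm.
From the linear strain diagram with ε_cu = 0.003: ε_t = 0.003 (d − c)/c = 0.003 × (625 − 151.67)/151.67 = 0.00936.
Since ε_t ≥ 0.005, the section is tension-controlled.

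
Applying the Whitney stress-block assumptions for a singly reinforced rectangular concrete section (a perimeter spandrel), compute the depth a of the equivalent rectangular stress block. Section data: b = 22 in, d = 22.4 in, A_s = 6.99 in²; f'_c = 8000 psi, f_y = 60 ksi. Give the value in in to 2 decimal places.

a ≈ 2.80 in

T = A_s f_y = 6.99 × 60 = 419.4 kips.
a = T/(0.85 f'_c b) = 419.4/(0.85 × 8 × 22) = 2.80 in.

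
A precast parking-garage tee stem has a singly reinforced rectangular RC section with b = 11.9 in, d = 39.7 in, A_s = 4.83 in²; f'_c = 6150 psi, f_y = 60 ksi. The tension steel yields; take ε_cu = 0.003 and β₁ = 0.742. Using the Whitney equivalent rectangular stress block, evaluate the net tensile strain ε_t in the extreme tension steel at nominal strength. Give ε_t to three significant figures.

a = A_s f_y/(0.85 f'_c b) = 4.659 in.
β₁ = 0.742, so c = a/β₁ = 4.659/0.742 = 6.279 in.
From the linear strain diagram with ε_cu = 0.003: ε_t = 0.003 (d − c)/c = 0.003 × (39.7 − 6.279)/6.279 = 0.0160.
Since ε_t ≥ 0.005, the section is tension-controlled.

ε_t ≈ 0.0160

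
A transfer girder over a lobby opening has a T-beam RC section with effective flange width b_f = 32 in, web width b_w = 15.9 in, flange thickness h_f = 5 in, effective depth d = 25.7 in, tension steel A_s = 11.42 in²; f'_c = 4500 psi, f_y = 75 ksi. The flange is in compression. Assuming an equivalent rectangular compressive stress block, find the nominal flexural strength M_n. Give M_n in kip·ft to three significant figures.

Tension: T = A_s f_y = 11.42 × 75 = 856.5 kips.
Try a within the flange: a = T/(0.85 f'_c b_f) = 856.5/(0.85 × 4.5 × 32) = 6.998 in.
a = 6.998 > h_f = 5 in: the block extends into the web. Split into flange-overhang and web parts.
C_f = 0.85 f'_c (b_f − b_w) h_f = 0.85 × 4.5 × (32 − 15.9) × 5 = 307.9 kips.
Remaining web compression depth: a_w = (T − C_f)/(0.85 f'_c b_w) = (856.5 − 307.9)/(0.85 × 4.5 × 15.9) = 9.020 in.
M_n = C_f(d − h_f/2) + (T − C_f)(d − a_w/2) = 307.9 × (25.7 − 2.5) + 548.6 × (25.7 − 4.51) = 7143.3 + 11624.8 = 18768.1 kip·in.
M_n = 18768.1/12 = 1564.01 kip·ft.

M_n ≈ 1560 kip·ft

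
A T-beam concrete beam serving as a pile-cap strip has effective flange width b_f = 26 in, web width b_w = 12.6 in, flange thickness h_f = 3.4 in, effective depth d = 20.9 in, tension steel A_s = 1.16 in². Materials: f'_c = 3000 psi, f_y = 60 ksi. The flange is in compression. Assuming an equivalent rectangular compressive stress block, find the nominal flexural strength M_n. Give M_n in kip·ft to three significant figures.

Tension: T = A_s f_y = 1.16 × 60 = 69.6 kips.
Try a within the flange: a = T/(0.85 f'_c b_f) = 69.6/(0.85 × 3 × 26) = 1.050 in.
Since a = 1.050 ≤ h_f = 3.4 in, the stress block lies entirely in the flange; analyse as a rectangular beam of width b_f.
M_n = T(d − a/2) = 69.6 × (20.9 − 0.525) = 1418.1 kip·in.
M_n = 1418.1/12 = 118.18 kip·ft.

M_n ≈ 118 kip·ft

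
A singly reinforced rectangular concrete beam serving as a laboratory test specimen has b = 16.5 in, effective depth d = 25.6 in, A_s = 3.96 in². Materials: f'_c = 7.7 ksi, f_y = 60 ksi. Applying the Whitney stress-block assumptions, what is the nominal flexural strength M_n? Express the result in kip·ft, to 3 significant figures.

M_n ≈ 485 kip·ft

T = A_s f_y = 3.96 × 60 = 237.6 kips.
a = T/(0.85 f'_c b) = 237.6/(0.85 × 7.7 × 16.5) = 2.200 in.
M_n = T(d − a/2) = 237.6 × (25.6 − 1.1) = 5821.2 kip·in = 5821.2/12 = 485.10 kip·ft.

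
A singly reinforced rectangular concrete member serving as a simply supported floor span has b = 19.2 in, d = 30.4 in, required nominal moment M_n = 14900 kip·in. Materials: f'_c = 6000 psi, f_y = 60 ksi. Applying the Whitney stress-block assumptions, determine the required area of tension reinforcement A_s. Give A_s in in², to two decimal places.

A_s ≈ 8.98 in²

From M_n = 0.85 f'_c a b (d − a/2):
a = d − √(d² − 2M_n/(0.85 f'_c b)) = 30.4 − √(30.4² − 2 × 14900/(0.85 × 6 × 19.2)) = 5.504 in.
A_s = 0.85 f'_c a b / f_y = 0.85 × 6 × 5.504 × 19.2 / 60 = 8.983 in².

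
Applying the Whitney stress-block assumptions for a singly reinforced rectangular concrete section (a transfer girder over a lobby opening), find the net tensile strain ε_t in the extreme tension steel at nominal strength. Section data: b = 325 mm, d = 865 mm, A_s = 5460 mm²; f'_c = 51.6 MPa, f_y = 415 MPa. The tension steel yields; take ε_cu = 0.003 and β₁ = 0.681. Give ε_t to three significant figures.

ε_t ≈ 0.00812

a = A_s f_y/(0.85 f'_c b) = 158.96 mm.
β₁ = 0.681, so c = a/β₁ = 158.96/0.681 = 233.42 mm.
From the linear strain diagram with ε_cu = 0.003: ε_t = 0.003 (d − c)/c = 0.003 × (865 − 233.42)/233.42 = 0.00812.
Since ε_t ≥ 0.005, the section is tension-controlled.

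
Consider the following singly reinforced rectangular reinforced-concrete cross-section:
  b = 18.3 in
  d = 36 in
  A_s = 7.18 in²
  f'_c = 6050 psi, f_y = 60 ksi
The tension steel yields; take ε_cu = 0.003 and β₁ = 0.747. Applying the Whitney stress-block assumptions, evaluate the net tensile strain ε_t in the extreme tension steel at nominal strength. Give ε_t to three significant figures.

ε_t ≈ 0.0146

a = A_s f_y/(0.85 f'_c b) = 4.578 in.
β₁ = 0.747, so c = a/β₁ = 4.578/0.747 = 6.129 in.
From the linear strain diagram with ε_cu = 0.003: ε_t = 0.003 (d − c)/c = 0.003 × (36 − 6.129)/6.129 = 0.0146.
Since ε_t ≥ 0.005, the section is tension-controlled.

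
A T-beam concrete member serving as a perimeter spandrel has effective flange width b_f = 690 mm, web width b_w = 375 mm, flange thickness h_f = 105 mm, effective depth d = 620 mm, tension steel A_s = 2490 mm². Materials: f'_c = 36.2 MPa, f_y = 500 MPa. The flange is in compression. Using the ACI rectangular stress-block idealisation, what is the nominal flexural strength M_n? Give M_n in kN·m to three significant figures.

Tension: T = A_s f_y = 2490 × 500 = 1245000 N.
Try a within the flange: a = T/(0.85 f'_c b_f) = 1245000/(0.85 × 36.2 × 690) = 58.64 mm.
Since a = 58.64 ≤ h_f = 105 mm, the stress block lies entirely in the flange; analyse as a rectangular beam of width b_f.
M_n = T(d − a/2) = 1245000 × (620 − 29.32) = 735.40 × 10⁶ N·mm.
M_n = 735.40 kN·m.

M_n ≈ 735 kN·m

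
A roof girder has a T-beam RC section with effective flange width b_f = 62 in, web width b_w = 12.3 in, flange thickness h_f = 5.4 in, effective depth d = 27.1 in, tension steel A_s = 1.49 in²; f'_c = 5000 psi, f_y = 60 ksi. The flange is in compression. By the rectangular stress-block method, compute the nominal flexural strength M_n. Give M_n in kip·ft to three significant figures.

M_n ≈ 201 kip·ft

Tension: T = A_s f_y = 1.49 × 60 = 89.4 kips.
Try a within the flange: a = T/(0.85 f'_c b_f) = 89.4/(0.85 × 5 × 62) = 0.339 in.
Since a = 0.339 ≤ h_f = 5.4 in, the stress block lies entirely in the flange; analyse as a rectangular beam of width b_f.
M_n = T(d − a/2) = 89.4 × (27.1 − 0.1695) = 2407.6 kip·in.
M_n = 2407.6/12 = 200.63 kip·ft.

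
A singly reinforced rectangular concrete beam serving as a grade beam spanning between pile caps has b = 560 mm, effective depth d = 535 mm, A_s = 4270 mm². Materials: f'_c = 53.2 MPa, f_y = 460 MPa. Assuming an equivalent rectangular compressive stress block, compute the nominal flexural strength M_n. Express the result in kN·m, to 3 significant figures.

T = A_s f_y = 4270 × 460 = 1964200 N = 1964.2 kN.
From C = T: a = T/(0.85 f'_c b) = 1964200/(0.85 × 53.2 × 560) = 77.57 mm.
M_n = T(d − a/2) = 1964.2 kN × (535 − 38.785) mm = 974.67 kN·m.

M_n ≈ 975 kN·m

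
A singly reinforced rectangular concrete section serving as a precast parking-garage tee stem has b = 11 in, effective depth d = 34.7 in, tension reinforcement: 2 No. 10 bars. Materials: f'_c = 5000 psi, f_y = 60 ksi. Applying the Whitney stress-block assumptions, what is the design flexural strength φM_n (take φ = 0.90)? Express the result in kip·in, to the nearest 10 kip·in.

φM_n ≈ 4540 kip·in

A_s = 2 × 1.27 = 2.54 in².
T = A_s f_y = 2.54 × 60 = 152.4 kips.
a = T/(0.85 f'_c b) = 152.4/(0.85 × 5 × 11) = 3.260 in.
M_n = T(d − a/2) = 152.4 × (34.7 − 1.63) = 5039.9 kip·in.
φM_n = 0.90 × 5039.9 = 4535.9 kip·in.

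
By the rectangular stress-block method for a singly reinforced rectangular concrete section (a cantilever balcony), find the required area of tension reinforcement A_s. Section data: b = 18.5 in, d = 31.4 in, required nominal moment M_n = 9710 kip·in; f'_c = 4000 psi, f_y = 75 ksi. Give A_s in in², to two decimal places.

A_s ≈ 4.51 in²

From M_n = 0.85 f'_c a b (d − a/2):
a = d − √(d² − 2M_n/(0.85 f'_c b)) = 31.4 − √(31.4² − 2 × 9710/(0.85 × 4 × 18.5)) = 5.377 in.
A_s = 0.85 f'_c a b / f_y = 0.85 × 4 × 5.377 × 18.5 / 75 = 4.510 in².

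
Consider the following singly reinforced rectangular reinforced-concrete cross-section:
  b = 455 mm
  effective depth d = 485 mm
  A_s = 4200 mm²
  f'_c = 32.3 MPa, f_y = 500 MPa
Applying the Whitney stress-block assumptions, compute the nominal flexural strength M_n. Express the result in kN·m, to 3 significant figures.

T = A_s f_y = 4200 × 500 = 2100000 N = 2100 kN.
From C = T: a = T/(0.85 f'_c b) = 2100000/(0.85 × 32.3 × 455) = 168.11 mm.
M_n = T(d − a/2) = 2100 kN × (485 − 84.055) mm = 841.98 kN·m.

M_n ≈ 842 kN·m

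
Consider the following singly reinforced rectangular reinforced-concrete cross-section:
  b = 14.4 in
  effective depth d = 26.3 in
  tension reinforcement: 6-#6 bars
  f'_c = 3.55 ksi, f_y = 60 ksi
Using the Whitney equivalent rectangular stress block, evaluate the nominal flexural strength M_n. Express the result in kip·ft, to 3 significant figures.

M_n ≈ 323 kip·ft

A_s = 6 × 0.44 = 2.64 in².
T = A_s f_y = 2.64 × 60 = 158.4 kips.
a = T/(0.85 f'_c b) = 158.4/(0.85 × 3.55 × 14.4) = 3.645 in.
M_n = T(d − a/2) = 158.4 × (26.3 − 1.8225) = 3877.2 kip·in = 3877.2/12 = 323.10 kip·ft.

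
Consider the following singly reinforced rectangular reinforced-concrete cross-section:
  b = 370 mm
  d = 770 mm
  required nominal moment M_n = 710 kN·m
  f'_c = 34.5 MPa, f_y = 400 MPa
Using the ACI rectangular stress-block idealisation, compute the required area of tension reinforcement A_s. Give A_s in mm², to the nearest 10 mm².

With M_n = 0.85 f'_c a b (d − a/2), solve the quadratic for a:
a = d − √(d² − 2M_n/(0.85 f'_c b)) = 770 − √(770² − 2 × 710×10⁶/(0.85 × 34.5 × 370)) = 90.27 mm.
A_s = 0.85 f'_c a b / f_y = 0.85 × 34.5 × 90.27 × 370 / 400 = 2448.6 mm².

A_s ≈ 2450 mm²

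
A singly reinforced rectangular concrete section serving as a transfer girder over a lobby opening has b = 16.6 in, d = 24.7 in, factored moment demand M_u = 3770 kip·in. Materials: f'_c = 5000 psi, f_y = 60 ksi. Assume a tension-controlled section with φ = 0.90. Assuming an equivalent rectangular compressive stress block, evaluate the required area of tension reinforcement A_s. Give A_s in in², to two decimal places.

A_s ≈ 2.98 in²

M_n = M_u/φ = 3770/0.90 = 4188.89 kip·in.
From M_n = 0.85 f'_c a b (d − a/2):
a = d − √(d² − 2M_n/(0.85 f'_c b)) = 24.7 − √(24.7² − 2 × 4188.89/(0.85 × 5 × 16.6)) = 2.534 in.
A_s = 0.85 f'_c a b / f_y = 0.85 × 5 × 2.534 × 16.6 / 60 = 2.980 in².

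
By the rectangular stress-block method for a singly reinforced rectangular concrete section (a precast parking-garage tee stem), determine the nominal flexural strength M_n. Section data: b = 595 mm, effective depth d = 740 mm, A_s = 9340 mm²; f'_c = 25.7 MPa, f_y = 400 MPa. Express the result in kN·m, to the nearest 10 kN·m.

T = A_s f_y = 9340 × 400 = 3736000 N = 3736 kN.
From C = T: a = T/(0.85 f'_c b) = 3736000/(0.85 × 25.7 × 595) = 287.43 mm.
M_n = T(d − a/2) = 3736 kN × (740 − 143.715) mm = 2227.72 kN·m.

M_n ≈ 2230 kN·m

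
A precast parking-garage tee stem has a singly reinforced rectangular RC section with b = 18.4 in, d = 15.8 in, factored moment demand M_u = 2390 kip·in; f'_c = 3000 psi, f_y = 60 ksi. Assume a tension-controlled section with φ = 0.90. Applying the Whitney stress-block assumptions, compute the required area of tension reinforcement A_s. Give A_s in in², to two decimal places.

M_n = M_u/φ = 2390/0.90 = 2655.56 kip·in.
From M_n = 0.85 f'_c a b (d − a/2):
a = d − √(d² − 2M_n/(0.85 f'_c b)) = 15.8 − √(15.8² − 2 × 2655.56/(0.85 × 3 × 18.4)) = 4.119 in.
A_s = 0.85 f'_c a b / f_y = 0.85 × 3 × 4.119 × 18.4 / 60 = 3.221 in².

A_s ≈ 3.22 in²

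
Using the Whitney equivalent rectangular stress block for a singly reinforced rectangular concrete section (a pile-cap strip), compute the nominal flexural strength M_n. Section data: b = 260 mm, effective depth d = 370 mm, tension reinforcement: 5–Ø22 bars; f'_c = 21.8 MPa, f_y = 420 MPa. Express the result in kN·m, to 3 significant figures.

A_s = 5 × 380 = 1900 mm².
T = A_s f_y = 1900 × 420 = 798000 N = 798 kN.
From C = T: a = T/(0.85 f'_c b) = 798000/(0.85 × 21.8 × 260) = 165.64 mm.
M_n = T(d − a/2) = 798 kN × (370 − 82.82) mm = 229.17 kN·m.

M_n ≈ 229 kN·m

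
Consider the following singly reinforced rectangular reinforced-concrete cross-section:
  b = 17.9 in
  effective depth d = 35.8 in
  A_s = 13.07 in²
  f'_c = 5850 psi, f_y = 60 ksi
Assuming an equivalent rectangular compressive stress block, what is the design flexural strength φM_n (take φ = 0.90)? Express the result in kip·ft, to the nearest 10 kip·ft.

φM_n ≈ 1850 kip·ft

T = A_s f_y = 13.07 × 60 = 784.2 kips.
a = T/(0.85 f'_c b) = 784.2/(0.85 × 5.85 × 17.9) = 8.810 in.
M_n = T(d − a/2) = 784.2 × (35.8 − 4.405) = 24620.0 kip·in = 24620.0/12 = 2051.67 kip·ft.
φM_n = 0.90 × 2051.67 = 1846.50 kip·ft.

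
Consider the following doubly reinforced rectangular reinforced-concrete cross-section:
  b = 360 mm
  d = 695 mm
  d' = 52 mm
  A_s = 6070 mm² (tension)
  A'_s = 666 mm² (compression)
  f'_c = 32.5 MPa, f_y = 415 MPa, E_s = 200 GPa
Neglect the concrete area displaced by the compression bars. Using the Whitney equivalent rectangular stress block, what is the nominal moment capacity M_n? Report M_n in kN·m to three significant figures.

Assume both tension and compression steel yield.
Net tension couple steel: A_s − A'_s = 5404 mm².
a = (A_s − A'_s) f_y / (0.85 f'_c b) = 2242660/(0.85 × 32.5 × 360) = 225.51 mm.
c = a/β₁ = 225.51/0.818 = 275.68 mm; ε'_s = 0.003(c − d')/c = 0.0024 ≥ f_y/E_s = 0.0021, so compression steel does yield.
M_n = (A_s − A'_s) f_y (d − a/2) + A'_s f_y (d − d') = [2242660 × (695 − 112.755) + 276390 × (695 − 52)] × 10⁻⁶ = 1305.78 + 177.72 = 1483.50 kN·m.

M_n ≈ 1480 kN·m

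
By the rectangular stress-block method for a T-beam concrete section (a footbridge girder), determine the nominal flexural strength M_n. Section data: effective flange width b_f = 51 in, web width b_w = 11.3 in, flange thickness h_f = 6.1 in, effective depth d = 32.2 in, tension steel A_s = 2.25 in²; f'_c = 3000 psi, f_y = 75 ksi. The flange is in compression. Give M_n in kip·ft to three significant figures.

Tension: T = A_s f_y = 2.25 × 75 = 168.75 kips.
Try a within the flange: a = T/(0.85 f'_c b_f) = 168.75/(0.85 × 3 × 51) = 1.298 in.
Since a = 1.298 ≤ h_f = 6.1 in, the stress block lies entirely in the flange; analyse as a rectangular beam of width b_f.
M_n = T(d − a/2) = 168.75 × (32.2 − 0.649) = 5324.2 kip·in.
M_n = 5324.2/12 = 443.68 kip·ft.

M_n ≈ 444 kip·ft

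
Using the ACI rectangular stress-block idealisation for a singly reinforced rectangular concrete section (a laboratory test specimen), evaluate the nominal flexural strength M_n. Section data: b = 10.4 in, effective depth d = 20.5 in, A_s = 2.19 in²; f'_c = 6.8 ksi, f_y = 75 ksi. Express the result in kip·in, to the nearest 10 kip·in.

T = A_s f_y = 2.19 × 75 = 164.25 kips.
a = T/(0.85 f'_c b) = 164.25/(0.85 × 6.8 × 10.4) = 2.732 in.
M_n = T(d − a/2) = 164.25 × (20.5 − 1.366) = 3142.8 kip·in.

M_n ≈ 3140 kip·in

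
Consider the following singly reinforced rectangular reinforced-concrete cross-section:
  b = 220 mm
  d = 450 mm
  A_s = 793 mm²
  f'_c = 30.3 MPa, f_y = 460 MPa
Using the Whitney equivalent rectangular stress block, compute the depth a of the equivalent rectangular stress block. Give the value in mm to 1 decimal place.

T = A_s f_y = 793 × 460 = 364780 N = 364.78 kN.
Setting C = 0.85 f'_c a b equal to T: a = 364780/(0.85 × 30.3 × 220) = 64.4 mm.

a ≈ 64.4 mm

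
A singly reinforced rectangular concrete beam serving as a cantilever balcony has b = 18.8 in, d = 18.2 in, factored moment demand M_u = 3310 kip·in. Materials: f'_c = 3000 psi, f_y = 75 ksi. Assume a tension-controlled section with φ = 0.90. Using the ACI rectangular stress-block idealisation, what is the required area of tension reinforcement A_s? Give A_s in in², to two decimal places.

M_n = M_u/φ = 3310/0.90 = 3677.78 kip·in.
From M_n = 0.85 f'_c a b (d − a/2):
a = d − √(d² − 2M_n/(0.85 f'_c b)) = 18.2 − √(18.2² − 2 × 3677.78/(0.85 × 3 × 18.8)) = 4.866 in.
A_s = 0.85 f'_c a b / f_y = 0.85 × 3 × 4.866 × 18.8 / 75 = 3.110 in².

A_s ≈ 3.11 in²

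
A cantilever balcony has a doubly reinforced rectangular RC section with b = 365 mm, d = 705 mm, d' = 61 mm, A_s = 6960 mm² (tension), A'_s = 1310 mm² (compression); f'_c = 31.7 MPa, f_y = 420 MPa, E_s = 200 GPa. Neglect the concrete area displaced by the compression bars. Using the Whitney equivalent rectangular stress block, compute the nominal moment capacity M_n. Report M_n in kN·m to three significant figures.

Assume both tension and compression steel yield.
Net tension couple steel: A_s − A'_s = 5650 mm².
a = (A_s − A'_s) f_y / (0.85 f'_c b) = 2373000/(0.85 × 31.7 × 365) = 241.28 mm.
c = a/β₁ = 241.28/0.824 = 292.82 mm; ε'_s = 0.003(c − d')/c = 0.0024 ≥ f_y/E_s = 0.0021, so compression steel does yield.
M_n = (A_s − A'_s) f_y (d − a/2) + A'_s f_y (d − d') = [2373000 × (705 − 120.64) + 550200 × (705 − 61)] × 10⁻⁶ = 1386.69 + 354.33 = 1741.02 kN·m.

M_n ≈ 1740 kN·m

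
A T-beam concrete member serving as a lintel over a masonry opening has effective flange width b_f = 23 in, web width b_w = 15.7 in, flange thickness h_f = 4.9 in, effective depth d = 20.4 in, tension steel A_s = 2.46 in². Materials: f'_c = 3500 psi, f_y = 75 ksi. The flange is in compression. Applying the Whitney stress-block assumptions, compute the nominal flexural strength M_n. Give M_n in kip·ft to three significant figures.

Tension: T = A_s f_y = 2.46 × 75 = 184.5 kips.
Try a within the flange: a = T/(0.85 f'_c b_f) = 184.5/(0.85 × 3.5 × 23) = 2.696 in.
Since a = 2.696 ≤ h_f = 4.9 in, the stress block lies entirely in the flange; analyse as a rectangular beam of width b_f.
M_n = T(d − a/2) = 184.5 × (20.4 − 1.348) = 3515.1 kip·in.
M_n = 3515.1/12 = 292.93 kip·ft.

M_n ≈ 293 kip·ft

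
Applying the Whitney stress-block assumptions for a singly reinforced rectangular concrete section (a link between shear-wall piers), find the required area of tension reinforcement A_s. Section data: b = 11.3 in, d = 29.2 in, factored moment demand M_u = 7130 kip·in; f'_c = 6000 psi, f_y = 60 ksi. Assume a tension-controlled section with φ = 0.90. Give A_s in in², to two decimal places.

M_n = M_u/φ = 7130/0.90 = 7922.22 kip·in.
From M_n = 0.85 f'_c a b (d − a/2):
a = d − √(d² − 2M_n/(0.85 f'_c b)) = 29.2 − √(29.2² − 2 × 7922.22/(0.85 × 6 × 11.3)) = 5.164 in.
A_s = 0.85 f'_c a b / f_y = 0.85 × 6 × 5.164 × 11.3 / 60 = 4.960 in².

A_s ≈ 4.96 in²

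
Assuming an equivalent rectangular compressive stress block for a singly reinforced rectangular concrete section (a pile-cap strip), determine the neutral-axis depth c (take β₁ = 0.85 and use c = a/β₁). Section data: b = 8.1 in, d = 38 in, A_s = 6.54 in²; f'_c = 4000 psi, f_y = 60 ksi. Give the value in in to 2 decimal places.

c ≈ 16.76 in

T = A_s f_y = 6.54 × 60 = 392.4 kips.
a = T/(0.85 f'_c b) = 392.4/(0.85 × 4 × 8.1) = 14.2484 in.
With β₁ = 0.85, c = a/β₁ = 14.2484/0.85 = 16.76 in.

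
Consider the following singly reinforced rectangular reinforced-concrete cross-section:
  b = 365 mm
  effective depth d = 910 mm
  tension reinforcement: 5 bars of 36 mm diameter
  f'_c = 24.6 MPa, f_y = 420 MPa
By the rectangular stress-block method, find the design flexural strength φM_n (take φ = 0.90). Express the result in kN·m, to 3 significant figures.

φM_n ≈ 1480 kN·m

A_s = 5 × 1018 = 5090 mm².
T = A_s f_y = 5090 × 420 = 2137800 N = 2137.8 kN.
From C = T: a = T/(0.85 f'_c b) = 2137800/(0.85 × 24.6 × 365) = 280.10 mm.
M_n = T(d − a/2) = 2137.8 kN × (910 − 140.05) mm = 1646.00 kN·m.
φM_n = 0.90 × 1646.00 = 1481.40 kN·m.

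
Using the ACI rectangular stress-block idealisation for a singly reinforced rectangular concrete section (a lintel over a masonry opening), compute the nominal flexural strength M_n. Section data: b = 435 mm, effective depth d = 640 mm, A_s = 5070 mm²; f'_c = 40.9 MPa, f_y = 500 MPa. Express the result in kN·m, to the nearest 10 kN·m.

M_n ≈ 1410 kN·m

T = A_s f_y = 5070 × 500 = 2535000 N = 2535 kN.
From C = T: a = T/(0.85 f'_c b) = 2535000/(0.85 × 40.9 × 435) = 167.63 mm.
M_n = T(d − a/2) = 2535 kN × (640 − 83.815) mm = 1409.93 kN·m.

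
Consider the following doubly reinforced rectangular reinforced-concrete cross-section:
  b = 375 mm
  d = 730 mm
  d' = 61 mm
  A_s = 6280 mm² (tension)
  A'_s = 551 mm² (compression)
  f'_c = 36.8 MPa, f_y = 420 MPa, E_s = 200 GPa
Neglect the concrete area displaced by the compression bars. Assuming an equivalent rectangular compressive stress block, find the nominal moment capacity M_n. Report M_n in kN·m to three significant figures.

Assume both tension and compression steel yield.
Net tension couple steel: A_s − A'_s = 5729 mm².
a = (A_s − A'_s) f_y / (0.85 f'_c b) = 2406180/(0.85 × 36.8 × 375) = 205.13 mm.
c = a/β₁ = 205.13/0.787 = 260.65 mm; ε'_s = 0.003(c − d')/c = 0.0023 ≥ f_y/E_s = 0.0021, so compression steel does yield.
M_n = (A_s − A'_s) f_y (d − a/2) + A'_s f_y (d − d') = [2406180 × (730 − 102.565) + 231420 × (730 − 61)] × 10⁻⁶ = 1509.72 + 154.82 = 1664.54 kN·m.

M_n ≈ 1660 kN·m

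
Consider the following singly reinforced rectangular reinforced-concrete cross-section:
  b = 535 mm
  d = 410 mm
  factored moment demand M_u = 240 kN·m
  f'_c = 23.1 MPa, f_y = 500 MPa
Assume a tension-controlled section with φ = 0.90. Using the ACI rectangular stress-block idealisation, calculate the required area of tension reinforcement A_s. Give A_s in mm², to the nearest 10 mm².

A_s ≈ 1420 mm²

M_n = M_u/φ = 240/0.90 = 266.667 kN·m.
With M_n = 0.85 f'_c a b (d − a/2), solve the quadratic for a:
a = d − √(d² − 2M_n/(0.85 f'_c b)) = 410 − √(410² − 2 × 266.667×10⁶/(0.85 × 23.1 × 535)) = 67.47 mm.
A_s = 0.85 f'_c a b / f_y = 0.85 × 23.1 × 67.47 × 535 / 500 = 1417.5 mm².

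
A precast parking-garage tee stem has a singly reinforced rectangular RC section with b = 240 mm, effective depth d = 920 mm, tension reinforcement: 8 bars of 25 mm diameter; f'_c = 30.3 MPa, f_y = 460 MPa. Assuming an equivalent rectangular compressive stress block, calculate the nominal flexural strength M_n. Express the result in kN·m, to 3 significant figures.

M_n ≈ 1400 kN·m

A_s = 8 × 491 = 3928 mm².
T = A_s f_y = 3928 × 460 = 1806880 N = 1806.88 kN.
From C = T: a = T/(0.85 f'_c b) = 1806880/(0.85 × 30.3 × 240) = 292.32 mm.
M_n = T(d − a/2) = 1806.88 kN × (920 − 146.16) mm = 1398.24 kN·m.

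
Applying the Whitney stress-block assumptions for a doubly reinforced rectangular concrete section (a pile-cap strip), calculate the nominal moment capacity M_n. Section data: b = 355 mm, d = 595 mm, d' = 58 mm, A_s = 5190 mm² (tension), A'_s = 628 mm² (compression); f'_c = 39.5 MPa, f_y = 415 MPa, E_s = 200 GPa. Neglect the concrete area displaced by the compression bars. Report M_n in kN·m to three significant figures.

Assume both tension and compression steel yield.
Net tension couple steel: A_s − A'_s = 4562 mm².
a = (A_s − A'_s) f_y / (0.85 f'_c b) = 1893230/(0.85 × 39.5 × 355) = 158.84 mm.
c = a/β₁ = 158.84/0.768 = 206.82 mm; ε'_s = 0.003(c − d')/c = 0.0022 ≥ f_y/E_s = 0.0021, so compression steel does yield.
M_n = (A_s − A'_s) f_y (d − a/2) + A'_s f_y (d − d') = [1893230 × (595 − 79.42) + 260620 × (595 − 58)] × 10⁻⁶ = 976.11 + 139.95 = 1116.06 kN·m.

M_n ≈ 1120 kN·m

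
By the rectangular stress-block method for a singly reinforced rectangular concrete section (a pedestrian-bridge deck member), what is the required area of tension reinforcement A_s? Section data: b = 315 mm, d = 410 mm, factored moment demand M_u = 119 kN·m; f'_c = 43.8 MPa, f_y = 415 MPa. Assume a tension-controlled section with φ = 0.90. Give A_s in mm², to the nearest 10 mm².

A_s ≈ 810 mm²

M_n = M_u/φ = 119/0.90 = 132.222 kN·m.
With M_n = 0.85 f'_c a b (d − a/2), solve the quadratic for a:
a = d − √(d² − 2M_n/(0.85 f'_c b)) = 410 − √(410² − 2 × 132.222×10⁶/(0.85 × 43.8 × 315)) = 28.49 mm.
A_s = 0.85 f'_c a b / f_y = 0.85 × 43.8 × 28.49 × 315 / 415 = 805.1 mm².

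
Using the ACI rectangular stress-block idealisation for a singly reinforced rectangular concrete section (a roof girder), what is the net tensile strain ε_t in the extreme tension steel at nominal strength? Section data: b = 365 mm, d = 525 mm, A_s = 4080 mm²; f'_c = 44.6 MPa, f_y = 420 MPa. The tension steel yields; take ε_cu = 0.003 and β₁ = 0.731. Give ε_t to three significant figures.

ε_t ≈ 0.00630

a = A_s f_y/(0.85 f'_c b) = 123.84 mm.
β₁ = 0.731, so c = a/β₁ = 123.84/0.731 = 169.41 mm.
From the linear strain diagram with ε_cu = 0.003: ε_t = 0.003 (d − c)/c = 0.003 × (525 − 169.41)/169.41 = 0.00630.
Since ε_t ≥ 0.005, the section is tension-controlled.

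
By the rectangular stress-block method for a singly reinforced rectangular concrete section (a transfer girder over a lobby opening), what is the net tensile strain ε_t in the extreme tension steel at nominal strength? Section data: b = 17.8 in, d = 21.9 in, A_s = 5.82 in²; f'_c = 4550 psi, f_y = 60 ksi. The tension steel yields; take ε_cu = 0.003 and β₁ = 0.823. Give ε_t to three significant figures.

ε_t ≈ 0.00766

a = A_s f_y/(0.85 f'_c b) = 5.073 in.
β₁ = 0.823, so c = a/β₁ = 5.073/0.823 = 6.164 in.
From the linear strain diagram with ε_cu = 0.003: ε_t = 0.003 (d − c)/c = 0.003 × (21.9 − 6.164)/6.164 = 0.00766.
Since ε_t ≥ 0.005, the section is tension-controlled.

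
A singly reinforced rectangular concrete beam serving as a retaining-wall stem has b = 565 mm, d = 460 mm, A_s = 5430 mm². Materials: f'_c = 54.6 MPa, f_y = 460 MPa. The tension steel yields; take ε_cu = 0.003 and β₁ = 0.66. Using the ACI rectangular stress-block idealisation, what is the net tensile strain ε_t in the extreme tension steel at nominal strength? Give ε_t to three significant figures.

a = A_s f_y/(0.85 f'_c b) = 95.26 mm.
β₁ = 0.66, so c = a/β₁ = 95.26/0.66 = 144.33 mm.
From the linear strain diagram with ε_cu = 0.003: ε_t = 0.003 (d − c)/c = 0.003 × (460 − 144.33)/144.33 = 0.00656.
Since ε_t ≥ 0.005, the section is tension-controlled.

ε_t ≈ 0.00656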